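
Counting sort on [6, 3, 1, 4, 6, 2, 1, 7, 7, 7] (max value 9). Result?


Count array: [0, 2, 1, 1, 1, 0, 2, 3, 0, 0]
Reconstruct: [1, 1, 2, 3, 4, 6, 6, 7, 7, 7]


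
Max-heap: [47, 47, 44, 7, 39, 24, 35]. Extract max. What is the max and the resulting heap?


Max = 47
Replace root with last, heapify down
Resulting heap: [47, 39, 44, 7, 35, 24]


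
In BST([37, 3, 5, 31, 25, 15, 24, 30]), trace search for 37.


BST root = 37
Search for 37: compare at each node
Path: [37]


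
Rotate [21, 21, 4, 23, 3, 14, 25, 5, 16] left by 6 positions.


Left rotate by 6: [25, 5, 16, 21, 21, 4, 23, 3, 14]


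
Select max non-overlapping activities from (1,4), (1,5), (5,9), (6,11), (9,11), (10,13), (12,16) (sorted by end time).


Greedy: pick earliest-ending, then skip overlaps.
Selected (4 activities): [(1, 4), (5, 9), (9, 11), (12, 16)]


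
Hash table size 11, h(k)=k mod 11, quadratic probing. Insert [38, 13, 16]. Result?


Insertions: 38->slot 5; 13->slot 2; 16->slot 6
Table: [None, None, 13, None, None, 38, 16, None, None, None, None]


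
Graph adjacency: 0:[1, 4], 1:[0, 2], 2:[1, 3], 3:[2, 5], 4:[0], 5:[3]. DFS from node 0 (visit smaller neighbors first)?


DFS stack-based: start with [0]
Visit order: [0, 1, 2, 3, 5, 4]


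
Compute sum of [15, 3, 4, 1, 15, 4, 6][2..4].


Prefix sums: [0, 15, 18, 22, 23, 38, 42, 48]
Sum[2..4] = prefix[5] - prefix[2] = 38 - 18 = 20


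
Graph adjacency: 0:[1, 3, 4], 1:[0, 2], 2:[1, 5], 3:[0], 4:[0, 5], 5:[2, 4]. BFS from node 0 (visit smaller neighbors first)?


BFS queue: start with [0]
Visit order: [0, 1, 3, 4, 2, 5]


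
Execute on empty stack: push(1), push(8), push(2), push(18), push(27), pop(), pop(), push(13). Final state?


push(1) -> [1]
push(8) -> [1, 8]
push(2) -> [1, 8, 2]
push(18) -> [1, 8, 2, 18]
push(27) -> [1, 8, 2, 18, 27]
pop() returns 27 -> [1, 8, 2, 18]
pop() returns 18 -> [1, 8, 2]
push(13) -> [1, 8, 2, 13]
Final stack (bottom to top): [1, 8, 2, 13]


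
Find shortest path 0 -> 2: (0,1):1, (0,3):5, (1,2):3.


Dijkstra from 0:
Distances: {0: 0, 1: 1, 2: 4, 3: 5}
Shortest distance to 2 = 4, path = [0, 1, 2]


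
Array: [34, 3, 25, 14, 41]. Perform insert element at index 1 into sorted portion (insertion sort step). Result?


After one pass: [3, 34, 25, 14, 41]


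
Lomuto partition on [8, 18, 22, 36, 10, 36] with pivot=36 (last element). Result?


Elements <= 36 go left of pivot.
Result: [8, 18, 22, 36, 10, 36], pivot at index 5


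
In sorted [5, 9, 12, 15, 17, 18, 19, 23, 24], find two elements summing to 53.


Two pointers: lo=0, hi=8
No pair sums to 53


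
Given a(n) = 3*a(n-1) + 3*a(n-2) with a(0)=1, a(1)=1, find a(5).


Build bottom-up:
...a(3)=21, a(4)=81, a(5)=3*81+3*21=306


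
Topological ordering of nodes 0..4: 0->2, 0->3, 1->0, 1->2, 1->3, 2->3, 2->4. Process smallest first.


Kahn's algorithm, process smallest node first
Order: [1, 0, 2, 3, 4]


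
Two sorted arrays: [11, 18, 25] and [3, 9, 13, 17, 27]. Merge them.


Compare heads, take smaller each step.
Merged: [3, 9, 11, 13, 17, 18, 25, 27]


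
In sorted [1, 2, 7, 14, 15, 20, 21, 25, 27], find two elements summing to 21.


Two pointers: lo=0, hi=8
Found pair: (1, 20) summing to 21


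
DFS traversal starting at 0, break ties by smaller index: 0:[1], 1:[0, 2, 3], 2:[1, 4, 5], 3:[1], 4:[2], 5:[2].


DFS stack-based: start with [0]
Visit order: [0, 1, 2, 4, 5, 3]


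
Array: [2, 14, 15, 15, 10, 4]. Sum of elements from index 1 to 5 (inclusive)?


Prefix sums: [0, 2, 16, 31, 46, 56, 60]
Sum[1..5] = prefix[6] - prefix[1] = 60 - 2 = 58


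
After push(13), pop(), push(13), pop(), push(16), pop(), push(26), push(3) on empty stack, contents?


push(13) -> [13]
pop() returns 13 -> []
push(13) -> [13]
pop() returns 13 -> []
push(16) -> [16]
pop() returns 16 -> []
push(26) -> [26]
push(3) -> [26, 3]
Final stack (bottom to top): [26, 3]


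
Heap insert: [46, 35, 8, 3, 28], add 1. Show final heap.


Append 1: [46, 35, 8, 3, 28, 1]
Bubble up: no swaps needed
Result: [46, 35, 8, 3, 28, 1]


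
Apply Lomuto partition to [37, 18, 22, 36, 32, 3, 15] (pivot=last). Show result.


Elements <= 15 go left of pivot.
Result: [3, 15, 22, 36, 32, 37, 18], pivot at index 1


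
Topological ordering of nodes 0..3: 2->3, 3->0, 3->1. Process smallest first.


Kahn's algorithm, process smallest node first
Order: [2, 3, 0, 1]


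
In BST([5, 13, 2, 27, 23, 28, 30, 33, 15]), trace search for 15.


BST root = 5
Search for 15: compare at each node
Path: [5, 13, 27, 23, 15]


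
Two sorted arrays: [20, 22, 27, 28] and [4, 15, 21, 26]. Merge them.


Compare heads, take smaller each step.
Merged: [4, 15, 20, 21, 22, 26, 27, 28]


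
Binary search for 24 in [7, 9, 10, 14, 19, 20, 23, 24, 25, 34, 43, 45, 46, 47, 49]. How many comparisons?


Search for 24:
[0,14] mid=7 arr[7]=24
Total: 1 comparisons


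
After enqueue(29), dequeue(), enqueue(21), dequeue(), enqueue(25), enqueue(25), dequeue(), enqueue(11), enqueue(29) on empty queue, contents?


enqueue(29) -> [29]
dequeue() returns 29 -> []
enqueue(21) -> [21]
dequeue() returns 21 -> []
enqueue(25) -> [25]
enqueue(25) -> [25, 25]
dequeue() returns 25 -> [25]
enqueue(11) -> [25, 11]
enqueue(29) -> [25, 11, 29]
Final queue (front to back): [25, 11, 29]


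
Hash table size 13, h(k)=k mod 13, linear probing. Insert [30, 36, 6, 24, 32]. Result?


Insertions: 30->slot 4; 36->slot 10; 6->slot 6; 24->slot 11; 32->slot 7
Table: [None, None, None, None, 30, None, 6, 32, None, None, 36, 24, None]


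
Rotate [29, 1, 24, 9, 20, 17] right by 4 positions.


Right rotate by 4: [24, 9, 20, 17, 29, 1]


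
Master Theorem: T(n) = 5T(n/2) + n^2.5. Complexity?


a=5, b=2, c=2.5. log_2(5)=2.322 < c=2.5. Case 3: O(n^c) = O(n^2.500)
Complexity: O(n^2.500)


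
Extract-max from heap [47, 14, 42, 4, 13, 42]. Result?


Max = 47
Replace root with last, heapify down
Resulting heap: [42, 14, 42, 4, 13]


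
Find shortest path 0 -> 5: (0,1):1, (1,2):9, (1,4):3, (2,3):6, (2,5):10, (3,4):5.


Dijkstra from 0:
Distances: {0: 0, 1: 1, 2: 10, 3: 9, 4: 4, 5: 20}
Shortest distance to 5 = 20, path = [0, 1, 2, 5]


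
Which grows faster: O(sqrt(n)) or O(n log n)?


sublinear grows slower than linearithmic
O(sqrt(n)) is asymptotically smaller; O(n log n) grows faster


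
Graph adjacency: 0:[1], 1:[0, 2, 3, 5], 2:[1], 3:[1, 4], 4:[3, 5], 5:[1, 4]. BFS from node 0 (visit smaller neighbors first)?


BFS queue: start with [0]
Visit order: [0, 1, 2, 3, 5, 4]


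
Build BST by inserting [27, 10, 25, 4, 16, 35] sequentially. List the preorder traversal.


Root = 27; build tree by BST insertion.
Preorder traversal: [27, 10, 4, 25, 16, 35]


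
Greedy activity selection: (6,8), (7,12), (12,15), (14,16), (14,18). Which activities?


Greedy: pick earliest-ending, then skip overlaps.
Selected (2 activities): [(6, 8), (12, 15)]


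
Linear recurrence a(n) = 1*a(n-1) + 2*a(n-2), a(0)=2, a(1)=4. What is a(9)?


Build bottom-up:
...a(7)=256, a(8)=512, a(9)=1*512+2*256=1024


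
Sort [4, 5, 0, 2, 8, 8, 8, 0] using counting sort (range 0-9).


Count array: [2, 0, 1, 0, 1, 1, 0, 0, 3, 0]
Reconstruct: [0, 0, 2, 4, 5, 8, 8, 8]


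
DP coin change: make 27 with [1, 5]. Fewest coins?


dp[0]=0; dp[i]=1+min(dp[i-c] for c in coins)
...dp[22]=6, dp[23]=7, dp[24]=8, dp[25]=5, dp[26]=6, dp[27]=7
Minimum coins for 27 = 7


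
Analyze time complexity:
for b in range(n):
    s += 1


Per nesting level: O(n) = O(n)
Complexity: O(n)


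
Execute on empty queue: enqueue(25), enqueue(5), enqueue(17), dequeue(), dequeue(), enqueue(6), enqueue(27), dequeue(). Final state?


enqueue(25) -> [25]
enqueue(5) -> [25, 5]
enqueue(17) -> [25, 5, 17]
dequeue() returns 25 -> [5, 17]
dequeue() returns 5 -> [17]
enqueue(6) -> [17, 6]
enqueue(27) -> [17, 6, 27]
dequeue() returns 17 -> [6, 27]
Final queue (front to back): [6, 27]


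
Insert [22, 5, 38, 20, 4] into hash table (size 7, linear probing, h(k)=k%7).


Insertions: 22->slot 1; 5->slot 5; 38->slot 3; 20->slot 6; 4->slot 4
Table: [None, 22, None, 38, 4, 5, 20]


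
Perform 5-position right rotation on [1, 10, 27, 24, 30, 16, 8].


Right rotate by 5: [27, 24, 30, 16, 8, 1, 10]


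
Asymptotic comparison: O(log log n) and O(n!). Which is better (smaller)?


double-logarithmic grows slower than factorial
O(log log n) is asymptotically smaller; O(n!) grows faster


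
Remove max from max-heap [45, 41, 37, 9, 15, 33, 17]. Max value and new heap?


Max = 45
Replace root with last, heapify down
Resulting heap: [41, 17, 37, 9, 15, 33]


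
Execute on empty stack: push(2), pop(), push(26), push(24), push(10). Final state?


push(2) -> [2]
pop() returns 2 -> []
push(26) -> [26]
push(24) -> [26, 24]
push(10) -> [26, 24, 10]
Final stack (bottom to top): [26, 24, 10]


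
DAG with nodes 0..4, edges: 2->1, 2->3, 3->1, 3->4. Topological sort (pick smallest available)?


Kahn's algorithm, process smallest node first
Order: [0, 2, 3, 1, 4]


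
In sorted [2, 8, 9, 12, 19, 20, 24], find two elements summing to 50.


Two pointers: lo=0, hi=6
No pair sums to 50


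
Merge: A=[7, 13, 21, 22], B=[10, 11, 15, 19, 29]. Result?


Compare heads, take smaller each step.
Merged: [7, 10, 11, 13, 15, 19, 21, 22, 29]


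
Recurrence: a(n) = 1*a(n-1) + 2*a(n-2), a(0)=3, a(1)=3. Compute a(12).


Build bottom-up:
...a(10)=2049, a(11)=4095, a(12)=1*4095+2*2049=8193


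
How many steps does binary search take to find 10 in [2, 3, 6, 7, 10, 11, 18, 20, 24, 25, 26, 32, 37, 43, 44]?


Search for 10:
[0,14] mid=7 arr[7]=20
[0,6] mid=3 arr[3]=7
[4,6] mid=5 arr[5]=11
[4,4] mid=4 arr[4]=10
Total: 4 comparisons


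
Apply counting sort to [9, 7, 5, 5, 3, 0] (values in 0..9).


Count array: [1, 0, 0, 1, 0, 2, 0, 1, 0, 1]
Reconstruct: [0, 3, 5, 5, 7, 9]


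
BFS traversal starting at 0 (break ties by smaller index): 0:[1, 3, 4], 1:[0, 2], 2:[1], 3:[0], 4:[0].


BFS queue: start with [0]
Visit order: [0, 1, 3, 4, 2]


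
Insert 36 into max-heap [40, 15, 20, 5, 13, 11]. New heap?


Append 36: [40, 15, 20, 5, 13, 11, 36]
Bubble up: swap idx 6(36) with idx 2(20)
Result: [40, 15, 36, 5, 13, 11, 20]


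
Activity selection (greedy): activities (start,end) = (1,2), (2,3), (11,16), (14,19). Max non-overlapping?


Greedy: pick earliest-ending, then skip overlaps.
Selected (3 activities): [(1, 2), (2, 3), (11, 16)]


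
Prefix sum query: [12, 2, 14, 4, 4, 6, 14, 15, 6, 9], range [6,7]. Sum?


Prefix sums: [0, 12, 14, 28, 32, 36, 42, 56, 71, 77, 86]
Sum[6..7] = prefix[8] - prefix[6] = 71 - 42 = 29


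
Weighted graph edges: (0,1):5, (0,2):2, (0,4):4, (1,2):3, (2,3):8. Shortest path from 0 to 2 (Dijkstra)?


Dijkstra from 0:
Distances: {0: 0, 1: 5, 2: 2, 3: 10, 4: 4}
Shortest distance to 2 = 2, path = [0, 2]


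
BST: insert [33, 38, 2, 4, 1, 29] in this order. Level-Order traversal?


Root = 33; build tree by BST insertion.
Level-Order traversal: [33, 2, 38, 1, 4, 29]


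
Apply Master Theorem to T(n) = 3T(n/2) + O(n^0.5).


a=3, b=2, c=0.5. log_2(3)=1.585 > c=0.5. Case 1: O(n^log_b(a)) = O(n^1.585)
Complexity: O(n^1.585)


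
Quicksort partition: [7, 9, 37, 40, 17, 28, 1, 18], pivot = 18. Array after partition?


Elements <= 18 go left of pivot.
Result: [7, 9, 17, 1, 18, 28, 40, 37], pivot at index 4


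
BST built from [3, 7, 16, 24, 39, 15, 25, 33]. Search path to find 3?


BST root = 3
Search for 3: compare at each node
Path: [3]


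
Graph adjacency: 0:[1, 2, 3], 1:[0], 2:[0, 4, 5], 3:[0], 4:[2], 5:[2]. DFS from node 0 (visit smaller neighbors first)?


DFS stack-based: start with [0]
Visit order: [0, 1, 2, 4, 5, 3]


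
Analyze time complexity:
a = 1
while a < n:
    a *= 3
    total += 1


Per nesting level: O(log n) = O(log n)
Complexity: O(log n)


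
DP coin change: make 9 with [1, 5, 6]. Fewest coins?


dp[0]=0; dp[i]=1+min(dp[i-c] for c in coins)
...dp[4]=4, dp[5]=1, dp[6]=1, dp[7]=2, dp[8]=3, dp[9]=4
Minimum coins for 9 = 4


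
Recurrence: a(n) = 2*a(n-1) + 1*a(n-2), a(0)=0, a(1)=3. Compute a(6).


Build bottom-up:
...a(4)=36, a(5)=87, a(6)=2*87+1*36=210


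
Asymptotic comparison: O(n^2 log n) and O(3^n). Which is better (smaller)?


n^2 log n grows slower than exponential (base 3)
O(n^2 log n) is asymptotically smaller; O(3^n) grows faster


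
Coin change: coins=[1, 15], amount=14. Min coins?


dp[0]=0; dp[i]=1+min(dp[i-c] for c in coins)
...dp[9]=9, dp[10]=10, dp[11]=11, dp[12]=12, dp[13]=13, dp[14]=14
Minimum coins for 14 = 14


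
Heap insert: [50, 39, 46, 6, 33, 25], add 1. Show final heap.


Append 1: [50, 39, 46, 6, 33, 25, 1]
Bubble up: no swaps needed
Result: [50, 39, 46, 6, 33, 25, 1]


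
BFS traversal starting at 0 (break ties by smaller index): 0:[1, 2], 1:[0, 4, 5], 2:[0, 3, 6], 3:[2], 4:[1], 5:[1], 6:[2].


BFS queue: start with [0]
Visit order: [0, 1, 2, 4, 5, 3, 6]


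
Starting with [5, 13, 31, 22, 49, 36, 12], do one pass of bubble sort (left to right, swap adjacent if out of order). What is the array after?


After one pass: [5, 13, 22, 31, 36, 12, 49]


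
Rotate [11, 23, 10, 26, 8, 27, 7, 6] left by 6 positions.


Left rotate by 6: [7, 6, 11, 23, 10, 26, 8, 27]


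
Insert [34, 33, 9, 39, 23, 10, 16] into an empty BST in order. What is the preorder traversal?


Root = 34; build tree by BST insertion.
Preorder traversal: [34, 33, 9, 23, 10, 16, 39]


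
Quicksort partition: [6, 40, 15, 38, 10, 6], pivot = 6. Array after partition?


Elements <= 6 go left of pivot.
Result: [6, 6, 15, 38, 10, 40], pivot at index 1


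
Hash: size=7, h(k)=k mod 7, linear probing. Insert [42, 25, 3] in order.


Insertions: 42->slot 0; 25->slot 4; 3->slot 3
Table: [42, None, None, 3, 25, None, None]


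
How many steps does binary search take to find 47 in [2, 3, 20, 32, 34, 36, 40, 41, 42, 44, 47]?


Search for 47:
[0,10] mid=5 arr[5]=36
[6,10] mid=8 arr[8]=42
[9,10] mid=9 arr[9]=44
[10,10] mid=10 arr[10]=47
Total: 4 comparisons


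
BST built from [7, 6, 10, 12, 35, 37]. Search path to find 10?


BST root = 7
Search for 10: compare at each node
Path: [7, 10]


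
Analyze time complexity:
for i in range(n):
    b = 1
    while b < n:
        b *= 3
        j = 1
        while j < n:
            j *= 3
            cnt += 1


Per nesting level: O(n) * O(log n) * O(log n) = O(n (log n)^2)
Complexity: O(n (log n)^2)


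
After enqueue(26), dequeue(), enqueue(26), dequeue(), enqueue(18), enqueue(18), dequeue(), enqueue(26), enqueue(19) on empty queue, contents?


enqueue(26) -> [26]
dequeue() returns 26 -> []
enqueue(26) -> [26]
dequeue() returns 26 -> []
enqueue(18) -> [18]
enqueue(18) -> [18, 18]
dequeue() returns 18 -> [18]
enqueue(26) -> [18, 26]
enqueue(19) -> [18, 26, 19]
Final queue (front to back): [18, 26, 19]


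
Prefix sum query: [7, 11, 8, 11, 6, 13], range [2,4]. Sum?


Prefix sums: [0, 7, 18, 26, 37, 43, 56]
Sum[2..4] = prefix[5] - prefix[2] = 43 - 18 = 25


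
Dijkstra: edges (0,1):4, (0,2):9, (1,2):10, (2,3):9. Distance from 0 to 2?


Dijkstra from 0:
Distances: {0: 0, 1: 4, 2: 9, 3: 18}
Shortest distance to 2 = 9, path = [0, 2]


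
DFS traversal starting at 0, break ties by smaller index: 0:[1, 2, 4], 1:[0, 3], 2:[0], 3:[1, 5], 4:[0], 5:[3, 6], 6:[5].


DFS stack-based: start with [0]
Visit order: [0, 1, 3, 5, 6, 2, 4]


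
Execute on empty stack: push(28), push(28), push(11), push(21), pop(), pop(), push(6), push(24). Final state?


push(28) -> [28]
push(28) -> [28, 28]
push(11) -> [28, 28, 11]
push(21) -> [28, 28, 11, 21]
pop() returns 21 -> [28, 28, 11]
pop() returns 11 -> [28, 28]
push(6) -> [28, 28, 6]
push(24) -> [28, 28, 6, 24]
Final stack (bottom to top): [28, 28, 6, 24]


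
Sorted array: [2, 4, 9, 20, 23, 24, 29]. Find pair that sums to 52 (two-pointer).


Two pointers: lo=0, hi=6
Found pair: (23, 29) summing to 52


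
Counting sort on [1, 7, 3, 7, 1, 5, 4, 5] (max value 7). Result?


Count array: [0, 2, 0, 1, 1, 2, 0, 2]
Reconstruct: [1, 1, 3, 4, 5, 5, 7, 7]


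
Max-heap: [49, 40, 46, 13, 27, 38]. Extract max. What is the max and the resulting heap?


Max = 49
Replace root with last, heapify down
Resulting heap: [46, 40, 38, 13, 27]


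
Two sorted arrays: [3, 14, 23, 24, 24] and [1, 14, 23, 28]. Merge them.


Compare heads, take smaller each step.
Merged: [1, 3, 14, 14, 23, 23, 24, 24, 28]


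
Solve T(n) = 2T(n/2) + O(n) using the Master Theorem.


a=2, b=2, c=1. log_2(2)=1 = c=1. Case 2: O(n^c log n) = O(n log n)
Complexity: O(n log n)


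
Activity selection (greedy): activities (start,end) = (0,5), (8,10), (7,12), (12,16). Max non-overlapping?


Greedy: pick earliest-ending, then skip overlaps.
Selected (3 activities): [(0, 5), (8, 10), (12, 16)]


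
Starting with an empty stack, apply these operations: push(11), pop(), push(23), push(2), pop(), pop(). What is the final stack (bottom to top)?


push(11) -> [11]
pop() returns 11 -> []
push(23) -> [23]
push(2) -> [23, 2]
pop() returns 2 -> [23]
pop() returns 23 -> []
Final stack (bottom to top): []


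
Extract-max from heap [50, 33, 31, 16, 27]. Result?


Max = 50
Replace root with last, heapify down
Resulting heap: [33, 27, 31, 16]


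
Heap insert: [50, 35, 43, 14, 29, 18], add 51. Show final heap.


Append 51: [50, 35, 43, 14, 29, 18, 51]
Bubble up: swap idx 6(51) with idx 2(43); swap idx 2(51) with idx 0(50)
Result: [51, 35, 50, 14, 29, 18, 43]


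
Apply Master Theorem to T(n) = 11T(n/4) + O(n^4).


a=11, b=4, c=4. log_4(11)=1.730 < c=4. Case 3: O(n^c) = O(n^4)
Complexity: O(n^4)


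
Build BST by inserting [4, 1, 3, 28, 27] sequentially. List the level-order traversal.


Root = 4; build tree by BST insertion.
Level-Order traversal: [4, 1, 28, 3, 27]


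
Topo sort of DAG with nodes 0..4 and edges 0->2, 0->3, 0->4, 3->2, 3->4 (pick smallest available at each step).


Kahn's algorithm, process smallest node first
Order: [0, 1, 3, 2, 4]


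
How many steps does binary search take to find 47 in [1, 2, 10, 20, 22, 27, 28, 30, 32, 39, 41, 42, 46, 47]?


Search for 47:
[0,13] mid=6 arr[6]=28
[7,13] mid=10 arr[10]=41
[11,13] mid=12 arr[12]=46
[13,13] mid=13 arr[13]=47
Total: 4 comparisons


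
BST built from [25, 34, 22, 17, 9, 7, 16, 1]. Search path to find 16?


BST root = 25
Search for 16: compare at each node
Path: [25, 22, 17, 9, 16]


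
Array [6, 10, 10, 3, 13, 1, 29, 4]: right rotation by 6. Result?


Right rotate by 6: [10, 3, 13, 1, 29, 4, 6, 10]


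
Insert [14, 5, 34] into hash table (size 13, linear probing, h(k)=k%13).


Insertions: 14->slot 1; 5->slot 5; 34->slot 8
Table: [None, 14, None, None, None, 5, None, None, 34, None, None, None, None]


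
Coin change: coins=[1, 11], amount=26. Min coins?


dp[0]=0; dp[i]=1+min(dp[i-c] for c in coins)
...dp[21]=11, dp[22]=2, dp[23]=3, dp[24]=4, dp[25]=5, dp[26]=6
Minimum coins for 26 = 6


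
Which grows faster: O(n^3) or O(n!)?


cubic grows slower than factorial
O(n^3) is asymptotically smaller; O(n!) grows faster


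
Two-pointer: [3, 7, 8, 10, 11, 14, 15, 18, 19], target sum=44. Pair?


Two pointers: lo=0, hi=8
No pair sums to 44


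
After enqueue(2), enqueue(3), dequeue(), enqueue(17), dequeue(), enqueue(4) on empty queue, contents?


enqueue(2) -> [2]
enqueue(3) -> [2, 3]
dequeue() returns 2 -> [3]
enqueue(17) -> [3, 17]
dequeue() returns 3 -> [17]
enqueue(4) -> [17, 4]
Final queue (front to back): [17, 4]


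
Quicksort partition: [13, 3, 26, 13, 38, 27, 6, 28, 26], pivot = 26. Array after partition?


Elements <= 26 go left of pivot.
Result: [13, 3, 26, 13, 6, 26, 38, 28, 27], pivot at index 5


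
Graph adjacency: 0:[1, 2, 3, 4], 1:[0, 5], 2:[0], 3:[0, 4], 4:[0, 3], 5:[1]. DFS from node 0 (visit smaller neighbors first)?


DFS stack-based: start with [0]
Visit order: [0, 1, 5, 2, 3, 4]


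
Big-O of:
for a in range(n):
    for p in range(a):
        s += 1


Per nesting level: O(n) * O(n) [triangular over a] = O(n^2)
Complexity: O(n^2)


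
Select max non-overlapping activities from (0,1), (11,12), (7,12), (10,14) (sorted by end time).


Greedy: pick earliest-ending, then skip overlaps.
Selected (2 activities): [(0, 1), (11, 12)]


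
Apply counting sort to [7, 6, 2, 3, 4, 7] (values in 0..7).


Count array: [0, 0, 1, 1, 1, 0, 1, 2]
Reconstruct: [2, 3, 4, 6, 7, 7]


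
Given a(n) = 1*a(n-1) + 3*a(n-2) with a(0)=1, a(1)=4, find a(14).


Build bottom-up:
...a(12)=32689, a(13)=75316, a(14)=1*75316+3*32689=173383


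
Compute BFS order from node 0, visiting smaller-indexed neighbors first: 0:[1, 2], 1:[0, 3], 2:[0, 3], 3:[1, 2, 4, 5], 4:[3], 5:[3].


BFS queue: start with [0]
Visit order: [0, 1, 2, 3, 4, 5]


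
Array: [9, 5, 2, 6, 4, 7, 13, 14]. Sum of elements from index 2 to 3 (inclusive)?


Prefix sums: [0, 9, 14, 16, 22, 26, 33, 46, 60]
Sum[2..3] = prefix[4] - prefix[2] = 22 - 14 = 8


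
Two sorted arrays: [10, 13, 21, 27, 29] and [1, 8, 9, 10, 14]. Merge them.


Compare heads, take smaller each step.
Merged: [1, 8, 9, 10, 10, 13, 14, 21, 27, 29]


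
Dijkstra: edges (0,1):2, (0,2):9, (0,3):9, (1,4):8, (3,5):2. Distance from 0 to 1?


Dijkstra from 0:
Distances: {0: 0, 1: 2, 2: 9, 3: 9, 4: 10, 5: 11}
Shortest distance to 1 = 2, path = [0, 1]


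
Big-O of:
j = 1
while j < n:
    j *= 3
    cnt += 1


Per nesting level: O(log n) = O(log n)
Complexity: O(log n)


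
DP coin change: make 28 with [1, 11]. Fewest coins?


dp[0]=0; dp[i]=1+min(dp[i-c] for c in coins)
...dp[23]=3, dp[24]=4, dp[25]=5, dp[26]=6, dp[27]=7, dp[28]=8
Minimum coins for 28 = 8


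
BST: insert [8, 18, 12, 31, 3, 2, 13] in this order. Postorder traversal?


Root = 8; build tree by BST insertion.
Postorder traversal: [2, 3, 13, 12, 31, 18, 8]


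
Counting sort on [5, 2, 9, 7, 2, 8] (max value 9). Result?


Count array: [0, 0, 2, 0, 0, 1, 0, 1, 1, 1]
Reconstruct: [2, 2, 5, 7, 8, 9]


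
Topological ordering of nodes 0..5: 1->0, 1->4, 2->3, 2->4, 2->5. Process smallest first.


Kahn's algorithm, process smallest node first
Order: [1, 0, 2, 3, 4, 5]


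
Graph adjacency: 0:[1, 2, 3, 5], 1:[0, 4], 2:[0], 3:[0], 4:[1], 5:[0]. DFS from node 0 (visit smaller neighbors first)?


DFS stack-based: start with [0]
Visit order: [0, 1, 4, 2, 3, 5]


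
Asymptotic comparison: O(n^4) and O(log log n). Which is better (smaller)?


double-logarithmic grows slower than quartic
O(log log n) is asymptotically smaller; O(n^4) grows faster


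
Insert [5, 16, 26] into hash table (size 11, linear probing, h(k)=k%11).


Insertions: 5->slot 5; 16->slot 6; 26->slot 4
Table: [None, None, None, None, 26, 5, 16, None, None, None, None]


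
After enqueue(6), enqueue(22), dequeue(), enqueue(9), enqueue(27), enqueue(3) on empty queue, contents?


enqueue(6) -> [6]
enqueue(22) -> [6, 22]
dequeue() returns 6 -> [22]
enqueue(9) -> [22, 9]
enqueue(27) -> [22, 9, 27]
enqueue(3) -> [22, 9, 27, 3]
Final queue (front to back): [22, 9, 27, 3]


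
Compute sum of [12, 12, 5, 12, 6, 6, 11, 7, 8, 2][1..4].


Prefix sums: [0, 12, 24, 29, 41, 47, 53, 64, 71, 79, 81]
Sum[1..4] = prefix[5] - prefix[1] = 47 - 12 = 35


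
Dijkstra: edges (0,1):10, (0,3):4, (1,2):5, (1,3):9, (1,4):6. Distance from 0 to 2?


Dijkstra from 0:
Distances: {0: 0, 1: 10, 2: 15, 3: 4, 4: 16}
Shortest distance to 2 = 15, path = [0, 1, 2]


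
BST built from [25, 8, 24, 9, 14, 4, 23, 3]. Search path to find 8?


BST root = 25
Search for 8: compare at each node
Path: [25, 8]


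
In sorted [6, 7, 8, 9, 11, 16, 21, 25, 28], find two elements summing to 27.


Two pointers: lo=0, hi=8
Found pair: (6, 21) summing to 27


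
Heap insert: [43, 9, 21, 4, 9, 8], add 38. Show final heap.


Append 38: [43, 9, 21, 4, 9, 8, 38]
Bubble up: swap idx 6(38) with idx 2(21)
Result: [43, 9, 38, 4, 9, 8, 21]


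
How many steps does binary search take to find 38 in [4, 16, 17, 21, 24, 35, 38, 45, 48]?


Search for 38:
[0,8] mid=4 arr[4]=24
[5,8] mid=6 arr[6]=38
Total: 2 comparisons


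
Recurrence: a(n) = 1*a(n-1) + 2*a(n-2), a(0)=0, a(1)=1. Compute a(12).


Build bottom-up:
...a(10)=341, a(11)=683, a(12)=1*683+2*341=1365


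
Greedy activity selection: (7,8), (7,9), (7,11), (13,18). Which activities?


Greedy: pick earliest-ending, then skip overlaps.
Selected (2 activities): [(7, 8), (13, 18)]


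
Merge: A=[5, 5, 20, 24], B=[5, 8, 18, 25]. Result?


Compare heads, take smaller each step.
Merged: [5, 5, 5, 8, 18, 20, 24, 25]


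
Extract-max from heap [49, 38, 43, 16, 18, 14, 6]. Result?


Max = 49
Replace root with last, heapify down
Resulting heap: [43, 38, 14, 16, 18, 6]


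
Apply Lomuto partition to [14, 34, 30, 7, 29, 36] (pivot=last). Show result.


Elements <= 36 go left of pivot.
Result: [14, 34, 30, 7, 29, 36], pivot at index 5


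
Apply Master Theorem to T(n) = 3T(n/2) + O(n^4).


a=3, b=2, c=4. log_2(3)=1.585 < c=4. Case 3: O(n^c) = O(n^4)
Complexity: O(n^4)


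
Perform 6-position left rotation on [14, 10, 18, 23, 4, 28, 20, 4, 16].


Left rotate by 6: [20, 4, 16, 14, 10, 18, 23, 4, 28]


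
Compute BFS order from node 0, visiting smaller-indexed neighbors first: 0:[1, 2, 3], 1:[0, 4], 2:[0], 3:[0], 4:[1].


BFS queue: start with [0]
Visit order: [0, 1, 2, 3, 4]


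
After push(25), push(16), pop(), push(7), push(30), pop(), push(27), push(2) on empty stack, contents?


push(25) -> [25]
push(16) -> [25, 16]
pop() returns 16 -> [25]
push(7) -> [25, 7]
push(30) -> [25, 7, 30]
pop() returns 30 -> [25, 7]
push(27) -> [25, 7, 27]
push(2) -> [25, 7, 27, 2]
Final stack (bottom to top): [25, 7, 27, 2]


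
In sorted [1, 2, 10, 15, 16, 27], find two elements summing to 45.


Two pointers: lo=0, hi=5
No pair sums to 45


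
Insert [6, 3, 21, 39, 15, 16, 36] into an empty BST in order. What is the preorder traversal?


Root = 6; build tree by BST insertion.
Preorder traversal: [6, 3, 21, 15, 16, 39, 36]


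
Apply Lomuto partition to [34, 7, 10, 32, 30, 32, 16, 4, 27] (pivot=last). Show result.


Elements <= 27 go left of pivot.
Result: [7, 10, 16, 4, 27, 32, 34, 32, 30], pivot at index 4


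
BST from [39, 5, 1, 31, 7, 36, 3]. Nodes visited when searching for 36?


BST root = 39
Search for 36: compare at each node
Path: [39, 5, 31, 36]


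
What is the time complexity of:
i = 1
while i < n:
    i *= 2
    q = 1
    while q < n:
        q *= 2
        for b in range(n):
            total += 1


Per nesting level: O(log n) * O(log n) * O(n) = O(n (log n)^2)
Complexity: O(n (log n)^2)


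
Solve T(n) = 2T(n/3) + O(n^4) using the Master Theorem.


a=2, b=3, c=4. log_3(2)=0.631 < c=4. Case 3: O(n^c) = O(n^4)
Complexity: O(n^4)


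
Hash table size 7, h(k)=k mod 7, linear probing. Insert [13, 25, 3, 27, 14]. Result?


Insertions: 13->slot 6; 25->slot 4; 3->slot 3; 27->slot 0; 14->slot 1
Table: [27, 14, None, 3, 25, None, 13]


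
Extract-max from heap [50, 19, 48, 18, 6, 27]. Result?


Max = 50
Replace root with last, heapify down
Resulting heap: [48, 19, 27, 18, 6]


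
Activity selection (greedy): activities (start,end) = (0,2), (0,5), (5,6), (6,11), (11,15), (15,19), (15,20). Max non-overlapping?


Greedy: pick earliest-ending, then skip overlaps.
Selected (5 activities): [(0, 2), (5, 6), (6, 11), (11, 15), (15, 19)]


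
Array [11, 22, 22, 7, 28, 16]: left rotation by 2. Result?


Left rotate by 2: [22, 7, 28, 16, 11, 22]


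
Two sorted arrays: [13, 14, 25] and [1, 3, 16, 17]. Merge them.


Compare heads, take smaller each step.
Merged: [1, 3, 13, 14, 16, 17, 25]


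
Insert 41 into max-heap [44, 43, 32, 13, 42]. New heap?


Append 41: [44, 43, 32, 13, 42, 41]
Bubble up: swap idx 5(41) with idx 2(32)
Result: [44, 43, 41, 13, 42, 32]


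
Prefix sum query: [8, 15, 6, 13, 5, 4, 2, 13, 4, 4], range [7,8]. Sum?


Prefix sums: [0, 8, 23, 29, 42, 47, 51, 53, 66, 70, 74]
Sum[7..8] = prefix[9] - prefix[7] = 70 - 53 = 17


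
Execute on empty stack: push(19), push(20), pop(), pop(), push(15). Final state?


push(19) -> [19]
push(20) -> [19, 20]
pop() returns 20 -> [19]
pop() returns 19 -> []
push(15) -> [15]
Final stack (bottom to top): [15]


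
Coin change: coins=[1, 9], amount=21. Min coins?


dp[0]=0; dp[i]=1+min(dp[i-c] for c in coins)
...dp[16]=8, dp[17]=9, dp[18]=2, dp[19]=3, dp[20]=4, dp[21]=5
Minimum coins for 21 = 5


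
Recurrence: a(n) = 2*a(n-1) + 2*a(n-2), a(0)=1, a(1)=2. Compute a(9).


Build bottom-up:
...a(7)=896, a(8)=2448, a(9)=2*2448+2*896=6688


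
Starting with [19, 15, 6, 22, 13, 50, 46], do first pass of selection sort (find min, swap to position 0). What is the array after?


After one pass: [6, 15, 19, 22, 13, 50, 46]


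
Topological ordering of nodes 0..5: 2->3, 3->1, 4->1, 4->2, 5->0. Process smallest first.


Kahn's algorithm, process smallest node first
Order: [4, 2, 3, 1, 5, 0]


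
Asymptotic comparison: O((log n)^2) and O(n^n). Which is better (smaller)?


polylogarithmic grows slower than n^n
O((log n)^2) is asymptotically smaller; O(n^n) grows faster


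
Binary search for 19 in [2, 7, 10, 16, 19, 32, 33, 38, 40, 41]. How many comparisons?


Search for 19:
[0,9] mid=4 arr[4]=19
Total: 1 comparisons


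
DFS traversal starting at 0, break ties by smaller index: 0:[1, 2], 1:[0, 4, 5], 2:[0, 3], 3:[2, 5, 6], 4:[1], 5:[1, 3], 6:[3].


DFS stack-based: start with [0]
Visit order: [0, 1, 4, 5, 3, 2, 6]


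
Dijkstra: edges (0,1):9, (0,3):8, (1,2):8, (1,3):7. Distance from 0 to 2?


Dijkstra from 0:
Distances: {0: 0, 1: 9, 2: 17, 3: 8}
Shortest distance to 2 = 17, path = [0, 1, 2]


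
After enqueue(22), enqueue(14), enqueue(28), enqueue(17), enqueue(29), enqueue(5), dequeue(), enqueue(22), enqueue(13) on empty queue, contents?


enqueue(22) -> [22]
enqueue(14) -> [22, 14]
enqueue(28) -> [22, 14, 28]
enqueue(17) -> [22, 14, 28, 17]
enqueue(29) -> [22, 14, 28, 17, 29]
enqueue(5) -> [22, 14, 28, 17, 29, 5]
dequeue() returns 22 -> [14, 28, 17, 29, 5]
enqueue(22) -> [14, 28, 17, 29, 5, 22]
enqueue(13) -> [14, 28, 17, 29, 5, 22, 13]
Final queue (front to back): [14, 28, 17, 29, 5, 22, 13]


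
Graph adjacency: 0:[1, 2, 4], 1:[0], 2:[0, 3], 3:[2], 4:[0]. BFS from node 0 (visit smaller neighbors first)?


BFS queue: start with [0]
Visit order: [0, 1, 2, 4, 3]


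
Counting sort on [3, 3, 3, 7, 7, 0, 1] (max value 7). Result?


Count array: [1, 1, 0, 3, 0, 0, 0, 2]
Reconstruct: [0, 1, 3, 3, 3, 7, 7]


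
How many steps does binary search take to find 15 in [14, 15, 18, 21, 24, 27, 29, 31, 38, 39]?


Search for 15:
[0,9] mid=4 arr[4]=24
[0,3] mid=1 arr[1]=15
Total: 2 comparisons


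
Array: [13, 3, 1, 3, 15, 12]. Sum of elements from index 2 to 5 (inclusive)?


Prefix sums: [0, 13, 16, 17, 20, 35, 47]
Sum[2..5] = prefix[6] - prefix[2] = 47 - 16 = 31


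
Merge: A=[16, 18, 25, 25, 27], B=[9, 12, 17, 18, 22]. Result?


Compare heads, take smaller each step.
Merged: [9, 12, 16, 17, 18, 18, 22, 25, 25, 27]


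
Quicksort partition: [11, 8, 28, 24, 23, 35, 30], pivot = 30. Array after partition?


Elements <= 30 go left of pivot.
Result: [11, 8, 28, 24, 23, 30, 35], pivot at index 5


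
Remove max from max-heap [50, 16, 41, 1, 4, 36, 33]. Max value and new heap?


Max = 50
Replace root with last, heapify down
Resulting heap: [41, 16, 36, 1, 4, 33]


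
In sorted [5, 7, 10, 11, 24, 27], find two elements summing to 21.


Two pointers: lo=0, hi=5
Found pair: (10, 11) summing to 21


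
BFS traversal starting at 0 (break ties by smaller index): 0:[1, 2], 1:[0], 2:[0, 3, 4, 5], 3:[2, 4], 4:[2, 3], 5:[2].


BFS queue: start with [0]
Visit order: [0, 1, 2, 3, 4, 5]


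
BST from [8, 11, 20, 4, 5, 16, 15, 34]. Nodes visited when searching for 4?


BST root = 8
Search for 4: compare at each node
Path: [8, 4]


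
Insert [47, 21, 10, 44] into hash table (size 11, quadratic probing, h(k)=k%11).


Insertions: 47->slot 3; 21->slot 10; 10->slot 0; 44->slot 1
Table: [10, 44, None, 47, None, None, None, None, None, None, 21]


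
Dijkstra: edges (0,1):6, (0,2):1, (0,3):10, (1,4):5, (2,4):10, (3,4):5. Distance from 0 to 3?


Dijkstra from 0:
Distances: {0: 0, 1: 6, 2: 1, 3: 10, 4: 11}
Shortest distance to 3 = 10, path = [0, 3]


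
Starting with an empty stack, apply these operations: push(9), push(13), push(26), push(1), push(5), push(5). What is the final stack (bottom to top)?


push(9) -> [9]
push(13) -> [9, 13]
push(26) -> [9, 13, 26]
push(1) -> [9, 13, 26, 1]
push(5) -> [9, 13, 26, 1, 5]
push(5) -> [9, 13, 26, 1, 5, 5]
Final stack (bottom to top): [9, 13, 26, 1, 5, 5]


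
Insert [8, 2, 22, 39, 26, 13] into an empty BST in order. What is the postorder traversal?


Root = 8; build tree by BST insertion.
Postorder traversal: [2, 13, 26, 39, 22, 8]


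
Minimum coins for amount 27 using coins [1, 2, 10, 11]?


dp[0]=0; dp[i]=1+min(dp[i-c] for c in coins)
...dp[22]=2, dp[23]=3, dp[24]=3, dp[25]=4, dp[26]=4, dp[27]=5
Minimum coins for 27 = 5


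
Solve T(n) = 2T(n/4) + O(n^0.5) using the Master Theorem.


a=2, b=4, c=0.5. log_4(2)=0.5 = c=0.5. Case 2: O(n^c log n) = O(sqrt(n) log n)
Complexity: O(sqrt(n) log n)


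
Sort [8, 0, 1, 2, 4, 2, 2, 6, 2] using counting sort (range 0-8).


Count array: [1, 1, 4, 0, 1, 0, 1, 0, 1]
Reconstruct: [0, 1, 2, 2, 2, 2, 4, 6, 8]


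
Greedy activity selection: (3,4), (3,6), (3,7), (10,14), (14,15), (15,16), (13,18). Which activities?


Greedy: pick earliest-ending, then skip overlaps.
Selected (4 activities): [(3, 4), (10, 14), (14, 15), (15, 16)]


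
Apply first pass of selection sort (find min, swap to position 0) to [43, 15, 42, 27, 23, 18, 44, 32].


After one pass: [15, 43, 42, 27, 23, 18, 44, 32]


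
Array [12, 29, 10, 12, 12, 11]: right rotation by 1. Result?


Right rotate by 1: [11, 12, 29, 10, 12, 12]


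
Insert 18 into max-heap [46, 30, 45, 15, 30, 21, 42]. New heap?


Append 18: [46, 30, 45, 15, 30, 21, 42, 18]
Bubble up: swap idx 7(18) with idx 3(15)
Result: [46, 30, 45, 18, 30, 21, 42, 15]


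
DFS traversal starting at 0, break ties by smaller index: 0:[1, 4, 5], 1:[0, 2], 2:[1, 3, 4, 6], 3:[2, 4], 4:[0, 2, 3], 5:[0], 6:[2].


DFS stack-based: start with [0]
Visit order: [0, 1, 2, 3, 4, 6, 5]


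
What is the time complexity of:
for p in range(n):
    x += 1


Per nesting level: O(n) = O(n)
Complexity: O(n)


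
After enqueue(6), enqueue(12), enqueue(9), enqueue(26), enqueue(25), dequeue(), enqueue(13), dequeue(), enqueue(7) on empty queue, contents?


enqueue(6) -> [6]
enqueue(12) -> [6, 12]
enqueue(9) -> [6, 12, 9]
enqueue(26) -> [6, 12, 9, 26]
enqueue(25) -> [6, 12, 9, 26, 25]
dequeue() returns 6 -> [12, 9, 26, 25]
enqueue(13) -> [12, 9, 26, 25, 13]
dequeue() returns 12 -> [9, 26, 25, 13]
enqueue(7) -> [9, 26, 25, 13, 7]
Final queue (front to back): [9, 26, 25, 13, 7]


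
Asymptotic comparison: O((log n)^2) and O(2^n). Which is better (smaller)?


polylogarithmic grows slower than exponential
O((log n)^2) is asymptotically smaller; O(2^n) grows faster


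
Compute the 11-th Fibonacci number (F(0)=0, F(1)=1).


F(n)=F(n-1)+F(n-2)
...F(9)=34, F(10)=55, F(11)=89


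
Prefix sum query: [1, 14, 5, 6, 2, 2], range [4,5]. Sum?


Prefix sums: [0, 1, 15, 20, 26, 28, 30]
Sum[4..5] = prefix[6] - prefix[4] = 30 - 26 = 4


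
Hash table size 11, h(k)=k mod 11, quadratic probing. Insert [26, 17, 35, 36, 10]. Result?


Insertions: 26->slot 4; 17->slot 6; 35->slot 2; 36->slot 3; 10->slot 10
Table: [None, None, 35, 36, 26, None, 17, None, None, None, 10]


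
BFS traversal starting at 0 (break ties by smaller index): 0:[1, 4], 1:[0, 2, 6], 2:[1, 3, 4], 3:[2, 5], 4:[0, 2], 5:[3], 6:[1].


BFS queue: start with [0]
Visit order: [0, 1, 4, 2, 6, 3, 5]


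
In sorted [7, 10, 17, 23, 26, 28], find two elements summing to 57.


Two pointers: lo=0, hi=5
No pair sums to 57


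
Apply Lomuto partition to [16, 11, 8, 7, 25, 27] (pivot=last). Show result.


Elements <= 27 go left of pivot.
Result: [16, 11, 8, 7, 25, 27], pivot at index 5


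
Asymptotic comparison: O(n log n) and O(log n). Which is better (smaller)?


logarithmic grows slower than linearithmic
O(log n) is asymptotically smaller; O(n log n) grows faster


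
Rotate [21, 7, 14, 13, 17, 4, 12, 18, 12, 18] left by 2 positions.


Left rotate by 2: [14, 13, 17, 4, 12, 18, 12, 18, 21, 7]


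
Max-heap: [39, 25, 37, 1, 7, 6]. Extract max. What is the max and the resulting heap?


Max = 39
Replace root with last, heapify down
Resulting heap: [37, 25, 6, 1, 7]


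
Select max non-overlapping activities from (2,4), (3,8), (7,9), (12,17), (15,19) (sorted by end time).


Greedy: pick earliest-ending, then skip overlaps.
Selected (3 activities): [(2, 4), (7, 9), (12, 17)]


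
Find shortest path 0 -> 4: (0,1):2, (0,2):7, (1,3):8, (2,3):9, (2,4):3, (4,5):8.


Dijkstra from 0:
Distances: {0: 0, 1: 2, 2: 7, 3: 10, 4: 10, 5: 18}
Shortest distance to 4 = 10, path = [0, 2, 4]


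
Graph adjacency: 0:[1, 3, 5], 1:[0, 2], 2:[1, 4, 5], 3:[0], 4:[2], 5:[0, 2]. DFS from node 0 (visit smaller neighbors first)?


DFS stack-based: start with [0]
Visit order: [0, 1, 2, 4, 5, 3]


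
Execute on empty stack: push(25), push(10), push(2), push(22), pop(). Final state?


push(25) -> [25]
push(10) -> [25, 10]
push(2) -> [25, 10, 2]
push(22) -> [25, 10, 2, 22]
pop() returns 22 -> [25, 10, 2]
Final stack (bottom to top): [25, 10, 2]


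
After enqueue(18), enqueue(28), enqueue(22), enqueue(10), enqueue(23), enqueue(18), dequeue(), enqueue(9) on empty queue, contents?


enqueue(18) -> [18]
enqueue(28) -> [18, 28]
enqueue(22) -> [18, 28, 22]
enqueue(10) -> [18, 28, 22, 10]
enqueue(23) -> [18, 28, 22, 10, 23]
enqueue(18) -> [18, 28, 22, 10, 23, 18]
dequeue() returns 18 -> [28, 22, 10, 23, 18]
enqueue(9) -> [28, 22, 10, 23, 18, 9]
Final queue (front to back): [28, 22, 10, 23, 18, 9]


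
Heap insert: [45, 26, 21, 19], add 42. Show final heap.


Append 42: [45, 26, 21, 19, 42]
Bubble up: swap idx 4(42) with idx 1(26)
Result: [45, 42, 21, 19, 26]


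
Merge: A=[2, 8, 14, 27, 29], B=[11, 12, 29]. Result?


Compare heads, take smaller each step.
Merged: [2, 8, 11, 12, 14, 27, 29, 29]


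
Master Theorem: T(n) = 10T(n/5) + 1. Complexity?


a=10, b=5, c=0. log_5(10)=1.431 > c=0. Case 1: O(n^log_b(a)) = O(n^1.431)
Complexity: O(n^1.431)


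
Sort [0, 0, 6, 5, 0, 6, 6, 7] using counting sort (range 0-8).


Count array: [3, 0, 0, 0, 0, 1, 3, 1, 0]
Reconstruct: [0, 0, 0, 5, 6, 6, 6, 7]


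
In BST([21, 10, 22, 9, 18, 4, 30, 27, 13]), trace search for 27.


BST root = 21
Search for 27: compare at each node
Path: [21, 22, 30, 27]


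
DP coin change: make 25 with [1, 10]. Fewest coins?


dp[0]=0; dp[i]=1+min(dp[i-c] for c in coins)
...dp[20]=2, dp[21]=3, dp[22]=4, dp[23]=5, dp[24]=6, dp[25]=7
Minimum coins for 25 = 7


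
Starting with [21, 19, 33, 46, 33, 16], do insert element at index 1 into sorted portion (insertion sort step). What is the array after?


After one pass: [19, 21, 33, 46, 33, 16]


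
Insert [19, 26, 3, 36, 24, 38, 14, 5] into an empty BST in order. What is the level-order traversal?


Root = 19; build tree by BST insertion.
Level-Order traversal: [19, 3, 26, 14, 24, 36, 5, 38]


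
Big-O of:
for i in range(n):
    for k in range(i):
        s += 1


Per nesting level: O(n) * O(n) [triangular over i] = O(n^2)
Complexity: O(n^2)
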